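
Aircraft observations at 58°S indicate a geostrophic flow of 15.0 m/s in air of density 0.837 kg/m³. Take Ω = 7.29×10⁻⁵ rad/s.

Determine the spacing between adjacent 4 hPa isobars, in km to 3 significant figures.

258 km

Coriolis parameter at 58°S:
f = 2Ω sin φ = 2 × 7.29×10⁻⁵ × sin 58° = 1.24×10⁻⁴ s⁻¹
Geostrophic balance rearranged: |∂P/∂n| = f ρ V_g
|∂P/∂n| = 1.24×10⁻⁴ × 0.837 × 15.0 = 1.55×10⁻³ Pa/m
Isobar spacing: Δn = ΔP/|∂P/∂n| = 400 Pa / 1.55×10⁻³ Pa/m = 257671 m ≈ 258 km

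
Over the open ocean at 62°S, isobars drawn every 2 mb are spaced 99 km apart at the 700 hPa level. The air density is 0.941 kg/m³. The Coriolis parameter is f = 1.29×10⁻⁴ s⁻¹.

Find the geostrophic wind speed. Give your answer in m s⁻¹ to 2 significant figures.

Pressure gradient: |∂P/∂n| = 200 Pa / 99000 m = 2.02×10⁻³ Pa/m
Geostrophic balance (pressure-gradient force = Coriolis force):
V_g = (1/(fρ)) |∂P/∂n| = 2.02×10⁻³ / (1.29×10⁻⁴ × 0.941) = 16.6 m/s

17 m s⁻¹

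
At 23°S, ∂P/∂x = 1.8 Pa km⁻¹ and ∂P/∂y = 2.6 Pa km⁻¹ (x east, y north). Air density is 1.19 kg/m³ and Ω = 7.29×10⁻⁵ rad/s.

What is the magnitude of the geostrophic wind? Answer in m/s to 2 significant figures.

47 m/s

Coriolis parameter at 23°S:
f = 2Ω sin φ = 2 × 7.29×10⁻⁵ × sin 23° = 5.70×10⁻⁵ s⁻¹
In the Southern Hemisphere f is negative: f = −5.70×10⁻⁵ s⁻¹.
Component geostrophic relations (x east, y north):
u_g = −(1/(fρ)) ∂P/∂y,  v_g = (1/(fρ)) ∂P/∂x
u_g = −(2.6×10⁻³)/(−5.70×10⁻⁵ × 1.19) = 38.4 m/s;  v_g = (1.8×10⁻³)/(−5.70×10⁻⁵ × 1.19) = −26.6 m/s
|V_g| = √(u_g² + v_g²) = 46.6 m/s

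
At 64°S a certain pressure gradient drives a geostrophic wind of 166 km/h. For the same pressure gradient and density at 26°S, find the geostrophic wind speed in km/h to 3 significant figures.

340 km/h

With the same pressure gradient and density, V_g ∝ 1/f ∝ 1/sin φ.
V₂ = V₁ · sin φ₁ / sin φ₂ = 166 × sin 64° / sin 26°
V₂ = 166 × 0.8988/0.4384 = 340 km/h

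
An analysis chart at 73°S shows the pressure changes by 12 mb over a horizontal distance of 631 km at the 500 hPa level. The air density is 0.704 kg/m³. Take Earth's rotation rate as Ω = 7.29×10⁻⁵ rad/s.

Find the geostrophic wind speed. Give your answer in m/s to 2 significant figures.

Coriolis parameter at 73°S:
f = 2Ω sin φ = 2 × 7.29×10⁻⁵ × sin 73° = 1.39×10⁻⁴ s⁻¹
Pressure gradient: |∂P/∂n| = 1200 Pa / 631000 m = 1.90×10⁻³ Pa/m
Geostrophic balance (pressure-gradient force = Coriolis force):
V_g = (1/(fρ)) |∂P/∂n| = 1.90×10⁻³ / (1.39×10⁻⁴ × 0.704) = 19.4 m/s

19 m/s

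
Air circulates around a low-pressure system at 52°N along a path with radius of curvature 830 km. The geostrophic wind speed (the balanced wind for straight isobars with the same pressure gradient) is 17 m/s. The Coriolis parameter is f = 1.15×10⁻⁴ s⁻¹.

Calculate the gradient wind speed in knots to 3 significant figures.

Around a low, centrifugal force acts outward with Coriolis, so pressure-gradient force balances both:
(1/ρ)|∂P/∂n| = fV + V²/R  →  V² + fR·V − fR·V_g = 0
With fR = 1.15×10⁻⁴ × 830×10³ m = 95.4 m/s:
V = [−fR + √((fR)² + 4 fR V_g)]/2 = [−95.4 + √(95.4² + 4×95.4×17)]/2 = 14.7 m/s
Subgeostrophic (V < V_g = 17 m/s), as expected around a low.
Converting: 14.7 m/s × 1.944 = 28.6 knots

28.6 knots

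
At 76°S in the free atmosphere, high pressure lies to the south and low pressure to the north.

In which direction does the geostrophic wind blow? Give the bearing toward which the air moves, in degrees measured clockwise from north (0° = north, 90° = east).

270°

The pressure-gradient force points toward the north (bearing 000°).
Geostrophic balance: in the Southern Hemisphere the Coriolis force deflects motion to the left, so the geostrophic wind blows 90° to the left of the pressure-gradient force (low pressure on the right).
Rotating 000° by 90° counterclockwise gives 270° — the wind blows toward the west.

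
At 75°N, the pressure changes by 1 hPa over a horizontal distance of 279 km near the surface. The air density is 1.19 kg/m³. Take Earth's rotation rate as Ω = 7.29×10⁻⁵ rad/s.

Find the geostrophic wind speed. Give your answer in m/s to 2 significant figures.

Coriolis parameter at 75°N:
f = 2Ω sin φ = 2 × 7.29×10⁻⁵ × sin 75° = 1.41×10⁻⁴ s⁻¹
Pressure gradient: |∂P/∂n| = 100 Pa / 279000 m = 3.58×10⁻⁴ Pa/m
Geostrophic balance (pressure-gradient force = Coriolis force):
V_g = (1/(fρ)) |∂P/∂n| = 3.58×10⁻⁴ / (1.41×10⁻⁴ × 1.19) = 2.14 m/s

2.1 m/s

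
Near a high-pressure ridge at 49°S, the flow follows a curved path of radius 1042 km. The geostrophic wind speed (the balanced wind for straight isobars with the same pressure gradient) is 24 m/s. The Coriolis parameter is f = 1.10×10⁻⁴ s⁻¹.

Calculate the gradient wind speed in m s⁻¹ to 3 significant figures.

Around a high, pressure-gradient force acts outward with centrifugal, so Coriolis balances both:
fV = (1/ρ)|∂P/∂n| + V²/R  →  V² − fR·V + fR·V_g = 0
With fR = 1.10×10⁻⁴ × 1042×10³ m = 115 m/s:
V = [fR − √((fR)² − 4 fR V_g)]/2 = [115 − √(115² − 4×115×24)]/2 = 34.2 m/s
Supergeostrophic (V > V_g = 24 m/s), as expected around a high.

34.2 m s⁻¹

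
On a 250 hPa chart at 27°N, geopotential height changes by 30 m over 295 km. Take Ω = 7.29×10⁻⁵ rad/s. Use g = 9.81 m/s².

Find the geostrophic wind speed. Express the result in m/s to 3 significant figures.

Coriolis parameter at 27°N:
f = 2Ω sin φ = 2 × 7.29×10⁻⁵ × sin 27° = 6.62×10⁻⁵ s⁻¹
Height gradient: |∂Z/∂n| = 30 m / 295000 m = 1.02×10⁻⁴
On a pressure surface, geostrophic balance gives V_g = (g/f)|∂Z/∂n|:
V_g = 9.81 × 1.02×10⁻⁴ / 6.62×10⁻⁵ = 15.1 m/s

15.1 m/s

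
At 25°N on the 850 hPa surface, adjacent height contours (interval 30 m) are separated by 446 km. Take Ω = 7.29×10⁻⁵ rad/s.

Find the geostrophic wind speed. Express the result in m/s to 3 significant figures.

10.7 m/s

Coriolis parameter at 25°N:
f = 2Ω sin φ = 2 × 7.29×10⁻⁵ × sin 25° = 6.16×10⁻⁵ s⁻¹
Height gradient: |∂Z/∂n| = 30 m / 446000 m = 6.73×10⁻⁵
On a pressure surface, geostrophic balance gives V_g = (g/f)|∂Z/∂n|:
V_g = 9.81 × 6.73×10⁻⁵ / 6.16×10⁻⁵ = 10.7 m/s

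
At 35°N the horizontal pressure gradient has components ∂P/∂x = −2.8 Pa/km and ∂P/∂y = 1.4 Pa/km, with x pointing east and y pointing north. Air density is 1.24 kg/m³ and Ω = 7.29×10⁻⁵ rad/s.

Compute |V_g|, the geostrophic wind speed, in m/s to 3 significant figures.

Coriolis parameter at 35°N:
f = 2Ω sin φ = 2 × 7.29×10⁻⁵ × sin 35° = 8.36×10⁻⁵ s⁻¹
Component geostrophic relations (x east, y north):
u_g = −(1/(fρ)) ∂P/∂y,  v_g = (1/(fρ)) ∂P/∂x
u_g = −(1.4×10⁻³)/(8.36×10⁻⁵ × 1.24) = −13.5 m/s;  v_g = (−2.8×10⁻³)/(8.36×10⁻⁵ × 1.24) = −27.0 m/s
|V_g| = √(u_g² + v_g²) = 30.2 m/s

30.2 m/s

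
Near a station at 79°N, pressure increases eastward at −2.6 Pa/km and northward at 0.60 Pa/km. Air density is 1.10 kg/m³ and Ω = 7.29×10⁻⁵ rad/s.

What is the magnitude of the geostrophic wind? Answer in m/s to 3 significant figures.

16.9 m/s

Coriolis parameter at 79°N:
f = 2Ω sin φ = 2 × 7.29×10⁻⁵ × sin 79° = 1.43×10⁻⁴ s⁻¹
Component geostrophic relations (x east, y north):
u_g = −(1/(fρ)) ∂P/∂y,  v_g = (1/(fρ)) ∂P/∂x
u_g = −(0.60×10⁻³)/(1.43×10⁻⁴ × 1.10) = −3.81 m/s;  v_g = (−2.6×10⁻³)/(1.43×10⁻⁴ × 1.10) = −16.5 m/s
|V_g| = √(u_g² + v_g²) = 16.9 m/s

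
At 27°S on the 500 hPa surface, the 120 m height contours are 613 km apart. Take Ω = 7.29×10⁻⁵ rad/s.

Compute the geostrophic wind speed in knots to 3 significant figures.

56.4 knots

Coriolis parameter at 27°S:
f = 2Ω sin φ = 2 × 7.29×10⁻⁵ × sin 27° = 6.62×10⁻⁵ s⁻¹
Height gradient: |∂Z/∂n| = 120 m / 613000 m = 1.96×10⁻⁴
On a pressure surface, geostrophic balance gives V_g = (g/f)|∂Z/∂n|:
V_g = 9.81 × 1.96×10⁻⁴ / 6.62×10⁻⁵ = 29.0 m/s
Converting: 29.0 m/s × 1.944 = 56.4 knots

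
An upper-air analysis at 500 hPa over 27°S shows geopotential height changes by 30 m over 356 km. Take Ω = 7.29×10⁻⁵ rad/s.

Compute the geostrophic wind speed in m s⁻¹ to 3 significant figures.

Coriolis parameter at 27°S:
f = 2Ω sin φ = 2 × 7.29×10⁻⁵ × sin 27° = 6.62×10⁻⁵ s⁻¹
Height gradient: |∂Z/∂n| = 30 m / 356000 m = 8.43×10⁻⁵
On a pressure surface, geostrophic balance gives V_g = (g/f)|∂Z/∂n|:
V_g = 9.81 × 8.43×10⁻⁵ / 6.62×10⁻⁵ = 12.5 m/s

12.5 m s⁻¹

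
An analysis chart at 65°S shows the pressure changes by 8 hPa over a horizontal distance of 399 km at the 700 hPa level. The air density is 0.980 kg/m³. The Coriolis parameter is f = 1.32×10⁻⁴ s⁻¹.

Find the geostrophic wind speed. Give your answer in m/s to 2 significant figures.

Pressure gradient: |∂P/∂n| = 800 Pa / 399000 m = 2.01×10⁻³ Pa/m
Geostrophic balance (pressure-gradient force = Coriolis force):
V_g = (1/(fρ)) |∂P/∂n| = 2.01×10⁻³ / (1.32×10⁻⁴ × 0.980) = 15.5 m/s

15 m/s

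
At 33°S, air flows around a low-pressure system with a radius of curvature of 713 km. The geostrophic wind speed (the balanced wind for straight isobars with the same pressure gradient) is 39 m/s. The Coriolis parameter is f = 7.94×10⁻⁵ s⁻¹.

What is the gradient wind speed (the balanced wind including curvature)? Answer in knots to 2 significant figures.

Around a low, centrifugal force acts outward with Coriolis, so pressure-gradient force balances both:
(1/ρ)|∂P/∂n| = fV + V²/R  →  V² + fR·V − fR·V_g = 0
With fR = 7.94×10⁻⁵ × 713×10³ m = 56.6 m/s:
V = [−fR + √((fR)² + 4 fR V_g)]/2 = [−56.6 + √(56.6² + 4×56.6×39)]/2 = 26.5 m/s
Subgeostrophic (V < V_g = 39 m/s), as expected around a low.
Converting: 26.5 m/s × 1.944 = 52 knots

52 knots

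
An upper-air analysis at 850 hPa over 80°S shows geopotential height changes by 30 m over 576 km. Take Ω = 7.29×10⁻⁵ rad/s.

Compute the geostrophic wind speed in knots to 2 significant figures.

Coriolis parameter at 80°S:
f = 2Ω sin φ = 2 × 7.29×10⁻⁵ × sin 80° = 1.44×10⁻⁴ s⁻¹
Height gradient: |∂Z/∂n| = 30 m / 576000 m = 5.21×10⁻⁵
On a pressure surface, geostrophic balance gives V_g = (g/f)|∂Z/∂n|:
V_g = 9.81 × 5.21×10⁻⁵ / 1.44×10⁻⁴ = 3.56 m/s
Converting: 3.56 m/s × 1.944 = 6.9 knots

6.9 knots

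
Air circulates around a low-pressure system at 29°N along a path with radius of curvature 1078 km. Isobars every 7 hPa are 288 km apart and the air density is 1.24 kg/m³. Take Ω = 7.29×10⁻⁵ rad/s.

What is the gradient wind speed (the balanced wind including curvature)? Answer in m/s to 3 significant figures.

21.6 m/s

Coriolis parameter at 29°N:
f = 2Ω sin φ = 2 × 7.29×10⁻⁵ × sin 29° = 7.07×10⁻⁵ s⁻¹
Pressure gradient: |∂P/∂n| = 700 Pa / 288000 m = 2.43×10⁻³ Pa/m
Geostrophic speed: V_g = |∂P/∂n|/(fρ) = 2.43×10⁻³/(7.07×10⁻⁵ × 1.24) = 27.7 m/s
Around a low, centrifugal force acts outward with Coriolis, so pressure-gradient force balances both:
(1/ρ)|∂P/∂n| = fV + V²/R  →  V² + fR·V − fR·V_g = 0
With fR = 7.07×10⁻⁵ × 1078×10³ m = 76.2 m/s:
V = [−fR + √((fR)² + 4 fR V_g)]/2 = [−76.2 + √(76.2² + 4×76.2×27.7)]/2 = 21.6 m/s
Subgeostrophic (V < V_g = 27.7 m/s), as expected around a low.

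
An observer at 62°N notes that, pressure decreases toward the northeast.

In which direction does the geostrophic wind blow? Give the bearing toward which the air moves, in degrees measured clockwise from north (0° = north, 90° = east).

135°

The pressure-gradient force points toward the northeast (bearing 045°).
Geostrophic balance: in the Northern Hemisphere the Coriolis force deflects motion to the right, so the geostrophic wind blows 90° to the right of the pressure-gradient force (low pressure on the left).
Rotating 045° by 90° clockwise gives 135° — the wind blows toward the southeast.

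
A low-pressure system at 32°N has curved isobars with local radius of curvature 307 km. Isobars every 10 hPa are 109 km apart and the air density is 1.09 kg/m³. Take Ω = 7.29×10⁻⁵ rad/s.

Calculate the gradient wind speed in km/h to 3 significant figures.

145 km/h

Coriolis parameter at 32°N:
f = 2Ω sin φ = 2 × 7.29×10⁻⁵ × sin 32° = 7.73×10⁻⁵ s⁻¹
Pressure gradient: |∂P/∂n| = 1000 Pa / 109000 m = 9.17×10⁻³ Pa/m
Geostrophic speed: V_g = |∂P/∂n|/(fρ) = 9.17×10⁻³/(7.73×10⁻⁵ × 1.09) = 109 m/s
Around a low, centrifugal force acts outward with Coriolis, so pressure-gradient force balances both:
(1/ρ)|∂P/∂n| = fV + V²/R  →  V² + fR·V − fR·V_g = 0
With fR = 7.73×10⁻⁵ × 307×10³ m = 23.7 m/s:
V = [−fR + √((fR)² + 4 fR V_g)]/2 = [−23.7 + √(23.7² + 4×23.7×109)]/2 = 40.3 m/s
Subgeostrophic (V < V_g = 109 m/s), as expected around a low.
Converting: 40.3 m/s × 3.6 = 145 km/h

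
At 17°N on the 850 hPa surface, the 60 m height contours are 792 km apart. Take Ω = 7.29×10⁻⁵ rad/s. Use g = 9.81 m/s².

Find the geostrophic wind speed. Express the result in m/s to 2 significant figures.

Coriolis parameter at 17°N:
f = 2Ω sin φ = 2 × 7.29×10⁻⁵ × sin 17° = 4.26×10⁻⁵ s⁻¹
Height gradient: |∂Z/∂n| = 60 m / 792000 m = 7.58×10⁻⁵
On a pressure surface, geostrophic balance gives V_g = (g/f)|∂Z/∂n|:
V_g = 9.81 × 7.58×10⁻⁵ / 4.26×10⁻⁵ = 17.4 m/s

17 m/s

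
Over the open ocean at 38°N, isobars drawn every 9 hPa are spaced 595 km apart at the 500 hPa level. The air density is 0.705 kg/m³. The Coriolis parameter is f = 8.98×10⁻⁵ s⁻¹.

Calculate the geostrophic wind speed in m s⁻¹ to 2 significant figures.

24 m s⁻¹

Pressure gradient: |∂P/∂n| = 900 Pa / 595000 m = 1.51×10⁻³ Pa/m
Geostrophic balance (pressure-gradient force = Coriolis force):
V_g = (1/(fρ)) |∂P/∂n| = 1.51×10⁻³ / (8.98×10⁻⁵ × 0.705) = 23.9 m/s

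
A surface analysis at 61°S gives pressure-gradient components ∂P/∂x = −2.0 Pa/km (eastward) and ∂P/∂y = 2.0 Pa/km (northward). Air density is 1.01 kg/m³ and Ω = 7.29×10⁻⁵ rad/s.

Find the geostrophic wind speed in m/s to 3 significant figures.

22.0 m/s

Coriolis parameter at 61°S:
f = 2Ω sin φ = 2 × 7.29×10⁻⁵ × sin 61° = 1.28×10⁻⁴ s⁻¹
In the Southern Hemisphere f is negative: f = −1.28×10⁻⁴ s⁻¹.
Component geostrophic relations (x east, y north):
u_g = −(1/(fρ)) ∂P/∂y,  v_g = (1/(fρ)) ∂P/∂x
u_g = −(2.0×10⁻³)/(−1.28×10⁻⁴ × 1.01) = 15.5 m/s;  v_g = (−2.0×10⁻³)/(−1.28×10⁻⁴ × 1.01) = 15.5 m/s
|V_g| = √(u_g² + v_g²) = 22.0 m/s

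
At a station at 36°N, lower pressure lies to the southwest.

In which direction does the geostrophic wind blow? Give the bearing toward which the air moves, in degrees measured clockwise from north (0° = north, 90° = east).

315°

The pressure-gradient force points toward the southwest (bearing 225°).
Geostrophic balance: in the Northern Hemisphere the Coriolis force deflects motion to the right, so the geostrophic wind blows 90° to the right of the pressure-gradient force (low pressure on the left).
Rotating 225° by 90° clockwise gives 315° — the wind blows toward the northwest.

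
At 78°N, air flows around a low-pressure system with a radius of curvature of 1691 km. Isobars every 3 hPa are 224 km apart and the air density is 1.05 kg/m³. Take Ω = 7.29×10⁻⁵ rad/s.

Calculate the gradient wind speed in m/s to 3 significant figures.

Coriolis parameter at 78°N:
f = 2Ω sin φ = 2 × 7.29×10⁻⁵ × sin 78° = 1.43×10⁻⁴ s⁻¹
Pressure gradient: |∂P/∂n| = 300 Pa / 224000 m = 1.34×10⁻³ Pa/m
Geostrophic speed: V_g = |∂P/∂n|/(fρ) = 1.34×10⁻³/(1.43×10⁻⁴ × 1.05) = 8.94 m/s
Around a low, centrifugal force acts outward with Coriolis, so pressure-gradient force balances both:
(1/ρ)|∂P/∂n| = fV + V²/R  →  V² + fR·V − fR·V_g = 0
With fR = 1.43×10⁻⁴ × 1691×10³ m = 241 m/s:
V = [−fR + √((fR)² + 4 fR V_g)]/2 = [−241 + √(241² + 4×241×8.94)]/2 = 8.63 m/s
Subgeostrophic (V < V_g = 8.94 m/s), as expected around a low.

8.63 m/s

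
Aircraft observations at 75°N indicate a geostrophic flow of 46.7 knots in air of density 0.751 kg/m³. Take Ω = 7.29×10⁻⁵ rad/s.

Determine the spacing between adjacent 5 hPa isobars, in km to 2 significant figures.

200 km

Coriolis parameter at 75°N:
f = 2Ω sin φ = 2 × 7.29×10⁻⁵ × sin 75° = 1.41×10⁻⁴ s⁻¹
Wind speed in SI: 46.7 knots = 24.0 m/s
Geostrophic balance rearranged: |∂P/∂n| = f ρ V_g
|∂P/∂n| = 1.41×10⁻⁴ × 0.751 × 24.0 = 2.54×10⁻³ Pa/m
Isobar spacing: Δn = ΔP/|∂P/∂n| = 500 Pa / 2.54×10⁻³ Pa/m = 196777 m ≈ 200 km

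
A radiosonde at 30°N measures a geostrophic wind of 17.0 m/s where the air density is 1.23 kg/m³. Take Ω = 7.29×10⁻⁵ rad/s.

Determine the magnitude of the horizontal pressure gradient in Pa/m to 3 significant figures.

1.52×10⁻³ Pa/m

Coriolis parameter at 30°N:
f = 2Ω sin φ = 2 × 7.29×10⁻⁵ × sin 30° = 7.29×10⁻⁵ s⁻¹
Geostrophic balance rearranged: |∂P/∂n| = f ρ V_g
|∂P/∂n| = 7.29×10⁻⁵ × 1.23 × 17.0 = 1.52×10⁻³ Pa/m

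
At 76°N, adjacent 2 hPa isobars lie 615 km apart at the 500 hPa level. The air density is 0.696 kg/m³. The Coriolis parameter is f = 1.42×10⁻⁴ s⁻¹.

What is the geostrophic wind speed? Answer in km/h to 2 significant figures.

12 km/h

Pressure gradient: |∂P/∂n| = 200 Pa / 615000 m = 3.25×10⁻⁴ Pa/m
Geostrophic balance (pressure-gradient force = Coriolis force):
V_g = (1/(fρ)) |∂P/∂n| = 3.25×10⁻⁴ / (1.42×10⁻⁴ × 0.696) = 3.29 m/s
Converting: 3.29 m/s × 3.6 = 12 km/h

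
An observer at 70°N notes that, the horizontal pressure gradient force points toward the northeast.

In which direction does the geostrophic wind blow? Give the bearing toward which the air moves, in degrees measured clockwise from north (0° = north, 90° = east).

The pressure-gradient force points toward the northeast (bearing 045°).
Geostrophic balance: in the Northern Hemisphere the Coriolis force deflects motion to the right, so the geostrophic wind blows 90° to the right of the pressure-gradient force (low pressure on the left).
Rotating 045° by 90° clockwise gives 135° — the wind blows toward the southeast.

135°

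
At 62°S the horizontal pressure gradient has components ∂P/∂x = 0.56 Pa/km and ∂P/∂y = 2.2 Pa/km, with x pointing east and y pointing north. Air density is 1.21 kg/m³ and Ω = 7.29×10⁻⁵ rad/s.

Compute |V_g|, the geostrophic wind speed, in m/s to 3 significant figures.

Coriolis parameter at 62°S:
f = 2Ω sin φ = 2 × 7.29×10⁻⁵ × sin 62° = 1.29×10⁻⁴ s⁻¹
In the Southern Hemisphere f is negative: f = −1.29×10⁻⁴ s⁻¹.
Component geostrophic relations (x east, y north):
u_g = −(1/(fρ)) ∂P/∂y,  v_g = (1/(fρ)) ∂P/∂x
u_g = −(2.2×10⁻³)/(−1.29×10⁻⁴ × 1.21) = 14.1 m/s;  v_g = (0.56×10⁻³)/(−1.29×10⁻⁴ × 1.21) = −3.60 m/s
|V_g| = √(u_g² + v_g²) = 14.6 m/s

14.6 m/s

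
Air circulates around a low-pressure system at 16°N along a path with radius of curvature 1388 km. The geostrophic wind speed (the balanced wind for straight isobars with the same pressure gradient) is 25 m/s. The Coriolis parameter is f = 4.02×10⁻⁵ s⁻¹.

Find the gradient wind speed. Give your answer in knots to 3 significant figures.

36.4 knots

Around a low, centrifugal force acts outward with Coriolis, so pressure-gradient force balances both:
(1/ρ)|∂P/∂n| = fV + V²/R  →  V² + fR·V − fR·V_g = 0
With fR = 4.02×10⁻⁵ × 1388×10³ m = 55.8 m/s:
V = [−fR + √((fR)² + 4 fR V_g)]/2 = [−55.8 + √(55.8² + 4×55.8×25)]/2 = 18.7 m/s
Subgeostrophic (V < V_g = 25 m/s), as expected around a low.
Converting: 18.7 m/s × 1.944 = 36.4 knots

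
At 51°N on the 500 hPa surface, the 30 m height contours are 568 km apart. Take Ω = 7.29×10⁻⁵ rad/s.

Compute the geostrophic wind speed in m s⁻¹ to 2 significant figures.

Coriolis parameter at 51°N:
f = 2Ω sin φ = 2 × 7.29×10⁻⁵ × sin 51° = 1.13×10⁻⁴ s⁻¹
Height gradient: |∂Z/∂n| = 30 m / 568000 m = 5.28×10⁻⁵
On a pressure surface, geostrophic balance gives V_g = (g/f)|∂Z/∂n|:
V_g = 9.81 × 5.28×10⁻⁵ / 1.13×10⁻⁴ = 4.57 m/s

4.6 m s⁻¹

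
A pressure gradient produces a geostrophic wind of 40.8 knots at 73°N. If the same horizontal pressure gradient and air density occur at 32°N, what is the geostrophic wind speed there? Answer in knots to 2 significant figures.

With the same pressure gradient and density, V_g ∝ 1/f ∝ 1/sin φ.
V₂ = V₁ · sin φ₁ / sin φ₂ = 40.8 × sin 73° / sin 32°
V₂ = 40.8 × 0.9563/0.5299 = 74 knots

74 knots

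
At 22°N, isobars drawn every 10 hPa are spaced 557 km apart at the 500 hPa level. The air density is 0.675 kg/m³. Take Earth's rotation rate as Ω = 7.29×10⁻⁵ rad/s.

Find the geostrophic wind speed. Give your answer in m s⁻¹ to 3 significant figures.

48.7 m s⁻¹

Coriolis parameter at 22°N:
f = 2Ω sin φ = 2 × 7.29×10⁻⁵ × sin 22° = 5.46×10⁻⁵ s⁻¹
Pressure gradient: |∂P/∂n| = 1000 Pa / 557000 m = 1.80×10⁻³ Pa/m
Geostrophic balance (pressure-gradient force = Coriolis force):
V_g = (1/(fρ)) |∂P/∂n| = 1.80×10⁻³ / (5.46×10⁻⁵ × 0.675) = 48.7 m/s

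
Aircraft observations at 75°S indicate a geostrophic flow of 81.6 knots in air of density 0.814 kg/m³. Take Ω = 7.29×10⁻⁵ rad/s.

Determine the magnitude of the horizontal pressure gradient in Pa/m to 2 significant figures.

4.8×10⁻³ Pa/m

Coriolis parameter at 75°S:
f = 2Ω sin φ = 2 × 7.29×10⁻⁵ × sin 75° = 1.41×10⁻⁴ s⁻¹
Wind speed in SI: 81.6 knots = 42.0 m/s
Geostrophic balance rearranged: |∂P/∂n| = f ρ V_g
|∂P/∂n| = 1.41×10⁻⁴ × 0.814 × 42.0 = 4.81×10⁻³ Pa/m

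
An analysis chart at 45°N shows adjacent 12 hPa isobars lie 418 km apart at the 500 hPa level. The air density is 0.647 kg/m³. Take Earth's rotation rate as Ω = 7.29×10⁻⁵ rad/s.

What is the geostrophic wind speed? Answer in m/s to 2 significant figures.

43 m/s

Coriolis parameter at 45°N:
f = 2Ω sin φ = 2 × 7.29×10⁻⁵ × sin 45° = 1.03×10⁻⁴ s⁻¹
Pressure gradient: |∂P/∂n| = 1200 Pa / 418000 m = 2.87×10⁻³ Pa/m
Geostrophic balance (pressure-gradient force = Coriolis force):
V_g = (1/(fρ)) |∂P/∂n| = 2.87×10⁻³ / (1.03×10⁻⁴ × 0.647) = 43.0 m/s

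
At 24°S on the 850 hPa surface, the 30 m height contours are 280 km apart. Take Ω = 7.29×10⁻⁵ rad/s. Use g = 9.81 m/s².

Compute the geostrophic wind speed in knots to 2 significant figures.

34 knots

Coriolis parameter at 24°S:
f = 2Ω sin φ = 2 × 7.29×10⁻⁵ × sin 24° = 5.93×10⁻⁵ s⁻¹
Height gradient: |∂Z/∂n| = 30 m / 280000 m = 1.07×10⁻⁴
On a pressure surface, geostrophic balance gives V_g = (g/f)|∂Z/∂n|:
V_g = 9.81 × 1.07×10⁻⁴ / 5.93×10⁻⁵ = 17.7 m/s
Converting: 17.7 m/s × 1.944 = 34 knots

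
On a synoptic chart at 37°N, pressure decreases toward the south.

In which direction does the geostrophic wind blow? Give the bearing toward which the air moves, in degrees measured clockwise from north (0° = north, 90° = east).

The pressure-gradient force points toward the south (bearing 180°).
Geostrophic balance: in the Northern Hemisphere the Coriolis force deflects motion to the right, so the geostrophic wind blows 90° to the right of the pressure-gradient force (low pressure on the left).
Rotating 180° by 90° clockwise gives 270° — the wind blows toward the west.

270°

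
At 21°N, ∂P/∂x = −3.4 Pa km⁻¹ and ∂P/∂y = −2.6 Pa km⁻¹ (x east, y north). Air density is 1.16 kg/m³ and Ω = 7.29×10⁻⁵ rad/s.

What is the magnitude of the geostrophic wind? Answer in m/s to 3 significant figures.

70.6 m/s

Coriolis parameter at 21°N:
f = 2Ω sin φ = 2 × 7.29×10⁻⁵ × sin 21° = 5.23×10⁻⁵ s⁻¹
Component geostrophic relations (x east, y north):
u_g = −(1/(fρ)) ∂P/∂y,  v_g = (1/(fρ)) ∂P/∂x
u_g = −(−2.6×10⁻³)/(5.23×10⁻⁵ × 1.16) = 42.9 m/s;  v_g = (−3.4×10⁻³)/(5.23×10⁻⁵ × 1.16) = −56.1 m/s
|V_g| = √(u_g² + v_g²) = 70.6 m/s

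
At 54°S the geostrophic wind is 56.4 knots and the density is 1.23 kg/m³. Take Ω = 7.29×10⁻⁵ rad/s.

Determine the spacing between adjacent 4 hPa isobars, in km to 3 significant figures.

95.0 km

Coriolis parameter at 54°S:
f = 2Ω sin φ = 2 × 7.29×10⁻⁵ × sin 54° = 1.18×10⁻⁴ s⁻¹
Wind speed in SI: 56.4 knots = 29.0 m/s
Geostrophic balance rearranged: |∂P/∂n| = f ρ V_g
|∂P/∂n| = 1.18×10⁻⁴ × 1.23 × 29.0 = 4.21×10⁻³ Pa/m
Isobar spacing: Δn = ΔP/|∂P/∂n| = 400 Pa / 4.21×10⁻³ Pa/m = 95022 m ≈ 95.0 km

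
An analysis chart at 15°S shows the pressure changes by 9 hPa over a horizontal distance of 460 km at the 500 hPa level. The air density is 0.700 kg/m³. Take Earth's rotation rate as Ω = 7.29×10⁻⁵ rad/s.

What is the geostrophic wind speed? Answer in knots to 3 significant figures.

144 knots

Coriolis parameter at 15°S:
f = 2Ω sin φ = 2 × 7.29×10⁻⁵ × sin 15° = 3.77×10⁻⁵ s⁻¹
Pressure gradient: |∂P/∂n| = 900 Pa / 460000 m = 1.96×10⁻³ Pa/m
Geostrophic balance (pressure-gradient force = Coriolis force):
V_g = (1/(fρ)) |∂P/∂n| = 1.96×10⁻³ / (3.77×10⁻⁵ × 0.700) = 74.1 m/s
Converting: 74.1 m/s × 1.944 = 144 knots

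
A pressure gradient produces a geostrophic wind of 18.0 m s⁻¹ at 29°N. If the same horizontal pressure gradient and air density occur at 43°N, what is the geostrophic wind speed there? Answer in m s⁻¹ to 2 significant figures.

13 m s⁻¹

With the same pressure gradient and density, V_g ∝ 1/f ∝ 1/sin φ.
V₂ = V₁ · sin φ₁ / sin φ₂ = 18.0 × sin 29° / sin 43°
V₂ = 18.0 × 0.4848/0.6820 = 13 m s⁻¹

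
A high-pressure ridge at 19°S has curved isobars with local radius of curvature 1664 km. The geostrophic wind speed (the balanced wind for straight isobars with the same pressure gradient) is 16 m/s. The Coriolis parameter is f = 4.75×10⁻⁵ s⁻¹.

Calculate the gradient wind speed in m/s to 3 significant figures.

Around a high, pressure-gradient force acts outward with centrifugal, so Coriolis balances both:
fV = (1/ρ)|∂P/∂n| + V²/R  →  V² − fR·V + fR·V_g = 0
With fR = 4.75×10⁻⁵ × 1664×10³ m = 79.0 m/s:
V = [fR − √((fR)² − 4 fR V_g)]/2 = [79.0 − √(79.0² − 4×79.0×16)]/2 = 22.3 m/s
Supergeostrophic (V > V_g = 16 m/s), as expected around a high.

22.3 m/s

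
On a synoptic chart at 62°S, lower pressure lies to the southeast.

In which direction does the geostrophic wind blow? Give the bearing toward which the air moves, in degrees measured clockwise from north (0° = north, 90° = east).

The pressure-gradient force points toward the southeast (bearing 135°).
Geostrophic balance: in the Southern Hemisphere the Coriolis force deflects motion to the left, so the geostrophic wind blows 90° to the left of the pressure-gradient force (low pressure on the right).
Rotating 135° by 90° counterclockwise gives 045° — the wind blows toward the northeast.

045°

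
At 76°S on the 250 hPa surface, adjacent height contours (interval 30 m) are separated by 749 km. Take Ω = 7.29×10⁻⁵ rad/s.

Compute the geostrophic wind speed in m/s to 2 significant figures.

Coriolis parameter at 76°S:
f = 2Ω sin φ = 2 × 7.29×10⁻⁵ × sin 76° = 1.41×10⁻⁴ s⁻¹
Height gradient: |∂Z/∂n| = 30 m / 749000 m = 4.01×10⁻⁵
On a pressure surface, geostrophic balance gives V_g = (g/f)|∂Z/∂n|:
V_g = 9.81 × 4.01×10⁻⁵ / 1.41×10⁻⁴ = 2.78 m/s

2.8 m/s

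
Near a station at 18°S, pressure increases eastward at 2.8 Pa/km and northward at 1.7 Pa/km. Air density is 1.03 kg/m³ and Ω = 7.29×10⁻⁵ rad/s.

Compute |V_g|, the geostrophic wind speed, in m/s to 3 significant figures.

Coriolis parameter at 18°S:
f = 2Ω sin φ = 2 × 7.29×10⁻⁵ × sin 18° = 4.51×10⁻⁵ s⁻¹
In the Southern Hemisphere f is negative: f = −4.51×10⁻⁵ s⁻¹.
Component geostrophic relations (x east, y north):
u_g = −(1/(fρ)) ∂P/∂y,  v_g = (1/(fρ)) ∂P/∂x
u_g = −(1.7×10⁻³)/(−4.51×10⁻⁵ × 1.03) = 36.6 m/s;  v_g = (2.8×10⁻³)/(−4.51×10⁻⁵ × 1.03) = −60.3 m/s
|V_g| = √(u_g² + v_g²) = 70.6 m/s

70.6 m/s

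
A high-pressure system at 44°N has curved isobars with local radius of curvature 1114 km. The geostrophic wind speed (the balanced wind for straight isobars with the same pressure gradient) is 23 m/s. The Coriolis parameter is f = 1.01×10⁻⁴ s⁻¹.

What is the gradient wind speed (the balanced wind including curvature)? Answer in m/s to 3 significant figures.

Around a high, pressure-gradient force acts outward with centrifugal, so Coriolis balances both:
fV = (1/ρ)|∂P/∂n| + V²/R  →  V² − fR·V + fR·V_g = 0
With fR = 1.01×10⁻⁴ × 1114×10³ m = 113 m/s:
V = [fR − √((fR)² − 4 fR V_g)]/2 = [113 − √(113² − 4×113×23)]/2 = 32.2 m/s
Supergeostrophic (V > V_g = 23 m/s), as expected around a high.

32.2 m/s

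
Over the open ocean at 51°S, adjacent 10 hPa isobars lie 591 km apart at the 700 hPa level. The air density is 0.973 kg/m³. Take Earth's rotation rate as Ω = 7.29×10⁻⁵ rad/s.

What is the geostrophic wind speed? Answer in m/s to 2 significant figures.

15 m/s

Coriolis parameter at 51°S:
f = 2Ω sin φ = 2 × 7.29×10⁻⁵ × sin 51° = 1.13×10⁻⁴ s⁻¹
Pressure gradient: |∂P/∂n| = 1000 Pa / 591000 m = 1.69×10⁻³ Pa/m
Geostrophic balance (pressure-gradient force = Coriolis force):
V_g = (1/(fρ)) |∂P/∂n| = 1.69×10⁻³ / (1.13×10⁻⁴ × 0.973) = 15.3 m/s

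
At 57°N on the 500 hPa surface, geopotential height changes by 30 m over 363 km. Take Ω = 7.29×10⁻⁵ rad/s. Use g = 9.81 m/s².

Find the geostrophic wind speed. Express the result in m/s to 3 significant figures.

6.63 m/s

Coriolis parameter at 57°N:
f = 2Ω sin φ = 2 × 7.29×10⁻⁵ × sin 57° = 1.22×10⁻⁴ s⁻¹
Height gradient: |∂Z/∂n| = 30 m / 363000 m = 8.26×10⁻⁵
On a pressure surface, geostrophic balance gives V_g = (g/f)|∂Z/∂n|:
V_g = 9.81 × 8.26×10⁻⁵ / 1.22×10⁻⁴ = 6.63 m/s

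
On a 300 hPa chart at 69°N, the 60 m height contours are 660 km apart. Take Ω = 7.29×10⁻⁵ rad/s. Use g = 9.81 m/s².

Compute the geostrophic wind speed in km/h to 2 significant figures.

24 km/h

Coriolis parameter at 69°N:
f = 2Ω sin φ = 2 × 7.29×10⁻⁵ × sin 69° = 1.36×10⁻⁴ s⁻¹
Height gradient: |∂Z/∂n| = 60 m / 660000 m = 9.09×10⁻⁵
On a pressure surface, geostrophic balance gives V_g = (g/f)|∂Z/∂n|:
V_g = 9.81 × 9.09×10⁻⁵ / 1.36×10⁻⁴ = 6.55 m/s
Converting: 6.55 m/s × 3.6 = 24 km/h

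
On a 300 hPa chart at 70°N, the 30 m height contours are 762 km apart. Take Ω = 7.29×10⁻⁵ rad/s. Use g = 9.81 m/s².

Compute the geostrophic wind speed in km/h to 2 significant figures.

10 km/h

Coriolis parameter at 70°N:
f = 2Ω sin φ = 2 × 7.29×10⁻⁵ × sin 70° = 1.37×10⁻⁴ s⁻¹
Height gradient: |∂Z/∂n| = 30 m / 762000 m = 3.94×10⁻⁵
On a pressure surface, geostrophic balance gives V_g = (g/f)|∂Z/∂n|:
V_g = 9.81 × 3.94×10⁻⁵ / 1.37×10⁻⁴ = 2.82 m/s
Converting: 2.82 m/s × 3.6 = 10 km/h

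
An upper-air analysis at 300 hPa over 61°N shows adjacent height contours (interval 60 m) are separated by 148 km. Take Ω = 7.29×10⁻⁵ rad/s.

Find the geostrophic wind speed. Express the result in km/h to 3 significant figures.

Coriolis parameter at 61°N:
f = 2Ω sin φ = 2 × 7.29×10⁻⁵ × sin 61° = 1.28×10⁻⁴ s⁻¹
Height gradient: |∂Z/∂n| = 60 m / 148000 m = 4.05×10⁻⁴
On a pressure surface, geostrophic balance gives V_g = (g/f)|∂Z/∂n|:
V_g = 9.81 × 4.05×10⁻⁴ / 1.28×10⁻⁴ = 31.2 m/s
Converting: 31.2 m/s × 3.6 = 112 km/h

112 km/h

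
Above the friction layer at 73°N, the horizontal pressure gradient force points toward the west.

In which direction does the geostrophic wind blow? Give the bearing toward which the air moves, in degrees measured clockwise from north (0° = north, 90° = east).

000°

The pressure-gradient force points toward the west (bearing 270°).
Geostrophic balance: in the Northern Hemisphere the Coriolis force deflects motion to the right, so the geostrophic wind blows 90° to the right of the pressure-gradient force (low pressure on the left).
Rotating 270° by 90° clockwise gives 000° — the wind blows toward the north.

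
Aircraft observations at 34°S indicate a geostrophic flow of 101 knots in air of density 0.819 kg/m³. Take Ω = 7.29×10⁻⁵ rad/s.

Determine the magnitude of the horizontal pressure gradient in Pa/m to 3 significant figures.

3.47×10⁻³ Pa/m

Coriolis parameter at 34°S:
f = 2Ω sin φ = 2 × 7.29×10⁻⁵ × sin 34° = 8.15×10⁻⁵ s⁻¹
Wind speed in SI: 101 knots = 52.0 m/s
Geostrophic balance rearranged: |∂P/∂n| = f ρ V_g
|∂P/∂n| = 8.15×10⁻⁵ × 0.819 × 52.0 = 3.47×10⁻³ Pa/m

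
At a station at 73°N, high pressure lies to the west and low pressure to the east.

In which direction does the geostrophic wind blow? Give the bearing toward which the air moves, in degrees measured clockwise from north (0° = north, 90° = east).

The pressure-gradient force points toward the east (bearing 090°).
Geostrophic balance: in the Northern Hemisphere the Coriolis force deflects motion to the right, so the geostrophic wind blows 90° to the right of the pressure-gradient force (low pressure on the left).
Rotating 090° by 90° clockwise gives 180° — the wind blows toward the south.

180°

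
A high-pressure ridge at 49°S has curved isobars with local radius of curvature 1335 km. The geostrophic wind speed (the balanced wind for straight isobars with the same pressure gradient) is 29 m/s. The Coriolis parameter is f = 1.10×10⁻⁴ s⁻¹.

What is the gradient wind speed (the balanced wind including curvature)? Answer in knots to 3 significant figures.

Around a high, pressure-gradient force acts outward with centrifugal, so Coriolis balances both:
fV = (1/ρ)|∂P/∂n| + V²/R  →  V² − fR·V + fR·V_g = 0
With fR = 1.10×10⁻⁴ × 1335×10³ m = 147 m/s:
V = [fR − √((fR)² − 4 fR V_g)]/2 = [147 − √(147² − 4×147×29)]/2 = 39.8 m/s
Supergeostrophic (V > V_g = 29 m/s), as expected around a high.
Converting: 39.8 m/s × 1.944 = 77.3 knots

77.3 knots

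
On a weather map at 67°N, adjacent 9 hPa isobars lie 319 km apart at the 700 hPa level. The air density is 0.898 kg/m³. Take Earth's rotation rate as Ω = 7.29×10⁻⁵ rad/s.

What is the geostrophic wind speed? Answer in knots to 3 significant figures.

45.5 knots

Coriolis parameter at 67°N:
f = 2Ω sin φ = 2 × 7.29×10⁻⁵ × sin 67° = 1.34×10⁻⁴ s⁻¹
Pressure gradient: |∂P/∂n| = 900 Pa / 319000 m = 2.82×10⁻³ Pa/m
Geostrophic balance (pressure-gradient force = Coriolis force):
V_g = (1/(fρ)) |∂P/∂n| = 2.82×10⁻³ / (1.34×10⁻⁴ × 0.898) = 23.4 m/s
Converting: 23.4 m/s × 1.944 = 45.5 knots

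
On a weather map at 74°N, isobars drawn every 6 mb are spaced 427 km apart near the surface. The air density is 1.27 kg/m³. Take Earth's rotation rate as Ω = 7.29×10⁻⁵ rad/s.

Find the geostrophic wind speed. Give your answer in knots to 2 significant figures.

15 knots

Coriolis parameter at 74°N:
f = 2Ω sin φ = 2 × 7.29×10⁻⁵ × sin 74° = 1.40×10⁻⁴ s⁻¹
Pressure gradient: |∂P/∂n| = 600 Pa / 427000 m = 1.41×10⁻³ Pa/m
Geostrophic balance (pressure-gradient force = Coriolis force):
V_g = (1/(fρ)) |∂P/∂n| = 1.41×10⁻³ / (1.40×10⁻⁴ × 1.27) = 7.89 m/s
Converting: 7.89 m/s × 1.944 = 15 knots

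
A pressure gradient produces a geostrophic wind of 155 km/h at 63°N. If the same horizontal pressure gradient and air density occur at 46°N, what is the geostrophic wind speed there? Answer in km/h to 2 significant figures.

190 km/h

With the same pressure gradient and density, V_g ∝ 1/f ∝ 1/sin φ.
V₂ = V₁ · sin φ₁ / sin φ₂ = 155 × sin 63° / sin 46°
V₂ = 155 × 0.8910/0.7193 = 190 km/h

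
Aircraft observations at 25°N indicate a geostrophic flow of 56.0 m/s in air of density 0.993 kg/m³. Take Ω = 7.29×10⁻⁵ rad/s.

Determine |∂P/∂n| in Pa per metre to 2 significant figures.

Coriolis parameter at 25°N:
f = 2Ω sin φ = 2 × 7.29×10⁻⁵ × sin 25° = 6.16×10⁻⁵ s⁻¹
Geostrophic balance rearranged: |∂P/∂n| = f ρ V_g
|∂P/∂n| = 6.16×10⁻⁵ × 0.993 × 56.0 = 3.43×10⁻³ Pa/m

3.4×10⁻³ Pa/m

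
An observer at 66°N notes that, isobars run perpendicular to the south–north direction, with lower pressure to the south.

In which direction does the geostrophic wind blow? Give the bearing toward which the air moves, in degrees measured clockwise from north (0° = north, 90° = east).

270°

The pressure-gradient force points toward the south (bearing 180°).
Geostrophic balance: in the Northern Hemisphere the Coriolis force deflects motion to the right, so the geostrophic wind blows 90° to the right of the pressure-gradient force (low pressure on the left).
Rotating 180° by 90° clockwise gives 270° — the wind blows toward the west.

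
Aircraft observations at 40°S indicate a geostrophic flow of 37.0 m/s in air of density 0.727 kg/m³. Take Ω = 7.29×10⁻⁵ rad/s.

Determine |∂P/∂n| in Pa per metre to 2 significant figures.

2.5×10⁻³ Pa/m

Coriolis parameter at 40°S:
f = 2Ω sin φ = 2 × 7.29×10⁻⁵ × sin 40° = 9.37×10⁻⁵ s⁻¹
Geostrophic balance rearranged: |∂P/∂n| = f ρ V_g
|∂P/∂n| = 9.37×10⁻⁵ × 0.727 × 37.0 = 2.52×10⁻³ Pa/m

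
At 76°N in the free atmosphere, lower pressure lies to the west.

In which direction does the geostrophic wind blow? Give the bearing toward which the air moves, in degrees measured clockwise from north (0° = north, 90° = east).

The pressure-gradient force points toward the west (bearing 270°).
Geostrophic balance: in the Northern Hemisphere the Coriolis force deflects motion to the right, so the geostrophic wind blows 90° to the right of the pressure-gradient force (low pressure on the left).
Rotating 270° by 90° clockwise gives 000° — the wind blows toward the north.

000°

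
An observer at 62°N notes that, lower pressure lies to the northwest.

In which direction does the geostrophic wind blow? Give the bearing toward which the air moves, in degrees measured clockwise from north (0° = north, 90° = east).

045°

The pressure-gradient force points toward the northwest (bearing 315°).
Geostrophic balance: in the Northern Hemisphere the Coriolis force deflects motion to the right, so the geostrophic wind blows 90° to the right of the pressure-gradient force (low pressure on the left).
Rotating 315° by 90° clockwise gives 045° — the wind blows toward the northeast.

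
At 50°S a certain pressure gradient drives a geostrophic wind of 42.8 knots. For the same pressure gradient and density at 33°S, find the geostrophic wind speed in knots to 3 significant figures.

With the same pressure gradient and density, V_g ∝ 1/f ∝ 1/sin φ.
V₂ = V₁ · sin φ₁ / sin φ₂ = 42.8 × sin 50° / sin 33°
V₂ = 42.8 × 0.7660/0.5446 = 60.2 knots

60.2 knots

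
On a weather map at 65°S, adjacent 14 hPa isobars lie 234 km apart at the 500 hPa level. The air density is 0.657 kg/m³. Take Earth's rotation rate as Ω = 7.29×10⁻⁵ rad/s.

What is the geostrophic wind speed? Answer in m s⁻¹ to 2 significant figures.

Coriolis parameter at 65°S:
f = 2Ω sin φ = 2 × 7.29×10⁻⁵ × sin 65° = 1.32×10⁻⁴ s⁻¹
Pressure gradient: |∂P/∂n| = 1400 Pa / 234000 m = 5.98×10⁻³ Pa/m
Geostrophic balance (pressure-gradient force = Coriolis force):
V_g = (1/(fρ)) |∂P/∂n| = 5.98×10⁻³ / (1.32×10⁻⁴ × 0.657) = 68.9 m/s

69 m s⁻¹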